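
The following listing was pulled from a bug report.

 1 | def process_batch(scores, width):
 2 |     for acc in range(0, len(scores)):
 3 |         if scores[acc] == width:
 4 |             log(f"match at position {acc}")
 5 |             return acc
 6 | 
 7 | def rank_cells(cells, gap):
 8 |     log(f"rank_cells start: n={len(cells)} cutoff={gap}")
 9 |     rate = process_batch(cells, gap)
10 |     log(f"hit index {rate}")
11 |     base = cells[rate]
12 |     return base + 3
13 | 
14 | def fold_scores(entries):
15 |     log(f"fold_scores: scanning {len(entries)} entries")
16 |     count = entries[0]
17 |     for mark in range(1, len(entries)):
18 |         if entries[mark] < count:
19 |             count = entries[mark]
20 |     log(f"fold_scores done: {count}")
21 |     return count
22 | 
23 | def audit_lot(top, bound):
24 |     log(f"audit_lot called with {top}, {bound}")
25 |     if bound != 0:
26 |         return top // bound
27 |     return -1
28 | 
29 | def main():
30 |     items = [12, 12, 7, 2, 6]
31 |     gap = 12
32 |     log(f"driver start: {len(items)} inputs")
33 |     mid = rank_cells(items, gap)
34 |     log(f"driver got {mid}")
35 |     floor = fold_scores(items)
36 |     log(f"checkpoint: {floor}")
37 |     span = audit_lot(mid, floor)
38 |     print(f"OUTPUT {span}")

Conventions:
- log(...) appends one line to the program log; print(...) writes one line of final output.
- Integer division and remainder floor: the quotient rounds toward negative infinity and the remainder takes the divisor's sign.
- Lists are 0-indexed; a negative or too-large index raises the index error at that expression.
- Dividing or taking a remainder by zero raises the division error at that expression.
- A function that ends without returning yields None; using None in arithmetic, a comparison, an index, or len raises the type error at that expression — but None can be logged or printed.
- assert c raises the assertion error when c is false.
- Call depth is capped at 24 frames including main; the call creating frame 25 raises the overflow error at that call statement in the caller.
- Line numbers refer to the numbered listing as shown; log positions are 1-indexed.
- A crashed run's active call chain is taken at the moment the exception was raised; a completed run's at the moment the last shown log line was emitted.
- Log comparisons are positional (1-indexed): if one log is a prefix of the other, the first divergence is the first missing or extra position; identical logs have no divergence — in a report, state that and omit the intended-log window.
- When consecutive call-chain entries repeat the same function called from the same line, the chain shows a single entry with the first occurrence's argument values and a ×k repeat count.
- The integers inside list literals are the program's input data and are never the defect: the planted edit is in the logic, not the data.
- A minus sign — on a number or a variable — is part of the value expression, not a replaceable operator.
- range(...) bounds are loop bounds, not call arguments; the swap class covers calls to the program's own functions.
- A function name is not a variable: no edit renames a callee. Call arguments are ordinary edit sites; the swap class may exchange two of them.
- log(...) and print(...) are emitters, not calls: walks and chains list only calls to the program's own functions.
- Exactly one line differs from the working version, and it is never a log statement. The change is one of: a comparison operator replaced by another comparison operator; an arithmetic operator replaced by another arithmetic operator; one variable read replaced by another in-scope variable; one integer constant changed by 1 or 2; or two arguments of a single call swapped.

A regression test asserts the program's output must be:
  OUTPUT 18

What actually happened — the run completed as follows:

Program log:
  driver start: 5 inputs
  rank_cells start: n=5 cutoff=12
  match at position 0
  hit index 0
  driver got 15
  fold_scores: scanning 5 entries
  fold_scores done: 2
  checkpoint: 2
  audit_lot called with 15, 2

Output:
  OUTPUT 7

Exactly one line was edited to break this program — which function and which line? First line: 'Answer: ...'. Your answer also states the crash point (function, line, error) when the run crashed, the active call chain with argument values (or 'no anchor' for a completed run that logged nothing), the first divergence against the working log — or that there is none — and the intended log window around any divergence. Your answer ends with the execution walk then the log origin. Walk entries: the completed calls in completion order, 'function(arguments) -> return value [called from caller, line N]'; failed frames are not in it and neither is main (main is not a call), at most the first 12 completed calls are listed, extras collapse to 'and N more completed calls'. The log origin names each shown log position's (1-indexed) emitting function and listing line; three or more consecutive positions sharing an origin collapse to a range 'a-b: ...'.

Answer: the defect is in rank_cells at line 12.
Key observation: Position 5 is the first bad log line: 'driver got 15' should read 'driver got 36'.
Call chain: main -> audit_lot(15, 2) (called at line 37).
First divergence: position 5 — shown 'driver got 15', intended 'driver got 36'.
Intended log window:
  3: match at position 0
  4: hit index 0
  5: driver got 36
  6: fold_scores: scanning 5 entries
Execution walk:
  process_batch([12, 12, 7, 2, 6], 12) -> 0  [called from rank_cells, line 9]
  rank_cells([12, 12, 7, 2, 6], 12) -> 15  [called from main, line 33]
  fold_scores([12, 12, 7, 2, 6]) -> 2  [called from main, line 35]
  audit_lot(15, 2) -> 7  [called from main, line 37]
Log line origins:
  1: from main, line 32
  2: from rank_cells, line 8
  3: from process_batch, line 4
  4: from rank_cells, line 10
  5: from main, line 34
  6: from fold_scores, line 15
  7: from fold_scores, line 20
  8: from main, line 36
  9: from audit_lot, line 24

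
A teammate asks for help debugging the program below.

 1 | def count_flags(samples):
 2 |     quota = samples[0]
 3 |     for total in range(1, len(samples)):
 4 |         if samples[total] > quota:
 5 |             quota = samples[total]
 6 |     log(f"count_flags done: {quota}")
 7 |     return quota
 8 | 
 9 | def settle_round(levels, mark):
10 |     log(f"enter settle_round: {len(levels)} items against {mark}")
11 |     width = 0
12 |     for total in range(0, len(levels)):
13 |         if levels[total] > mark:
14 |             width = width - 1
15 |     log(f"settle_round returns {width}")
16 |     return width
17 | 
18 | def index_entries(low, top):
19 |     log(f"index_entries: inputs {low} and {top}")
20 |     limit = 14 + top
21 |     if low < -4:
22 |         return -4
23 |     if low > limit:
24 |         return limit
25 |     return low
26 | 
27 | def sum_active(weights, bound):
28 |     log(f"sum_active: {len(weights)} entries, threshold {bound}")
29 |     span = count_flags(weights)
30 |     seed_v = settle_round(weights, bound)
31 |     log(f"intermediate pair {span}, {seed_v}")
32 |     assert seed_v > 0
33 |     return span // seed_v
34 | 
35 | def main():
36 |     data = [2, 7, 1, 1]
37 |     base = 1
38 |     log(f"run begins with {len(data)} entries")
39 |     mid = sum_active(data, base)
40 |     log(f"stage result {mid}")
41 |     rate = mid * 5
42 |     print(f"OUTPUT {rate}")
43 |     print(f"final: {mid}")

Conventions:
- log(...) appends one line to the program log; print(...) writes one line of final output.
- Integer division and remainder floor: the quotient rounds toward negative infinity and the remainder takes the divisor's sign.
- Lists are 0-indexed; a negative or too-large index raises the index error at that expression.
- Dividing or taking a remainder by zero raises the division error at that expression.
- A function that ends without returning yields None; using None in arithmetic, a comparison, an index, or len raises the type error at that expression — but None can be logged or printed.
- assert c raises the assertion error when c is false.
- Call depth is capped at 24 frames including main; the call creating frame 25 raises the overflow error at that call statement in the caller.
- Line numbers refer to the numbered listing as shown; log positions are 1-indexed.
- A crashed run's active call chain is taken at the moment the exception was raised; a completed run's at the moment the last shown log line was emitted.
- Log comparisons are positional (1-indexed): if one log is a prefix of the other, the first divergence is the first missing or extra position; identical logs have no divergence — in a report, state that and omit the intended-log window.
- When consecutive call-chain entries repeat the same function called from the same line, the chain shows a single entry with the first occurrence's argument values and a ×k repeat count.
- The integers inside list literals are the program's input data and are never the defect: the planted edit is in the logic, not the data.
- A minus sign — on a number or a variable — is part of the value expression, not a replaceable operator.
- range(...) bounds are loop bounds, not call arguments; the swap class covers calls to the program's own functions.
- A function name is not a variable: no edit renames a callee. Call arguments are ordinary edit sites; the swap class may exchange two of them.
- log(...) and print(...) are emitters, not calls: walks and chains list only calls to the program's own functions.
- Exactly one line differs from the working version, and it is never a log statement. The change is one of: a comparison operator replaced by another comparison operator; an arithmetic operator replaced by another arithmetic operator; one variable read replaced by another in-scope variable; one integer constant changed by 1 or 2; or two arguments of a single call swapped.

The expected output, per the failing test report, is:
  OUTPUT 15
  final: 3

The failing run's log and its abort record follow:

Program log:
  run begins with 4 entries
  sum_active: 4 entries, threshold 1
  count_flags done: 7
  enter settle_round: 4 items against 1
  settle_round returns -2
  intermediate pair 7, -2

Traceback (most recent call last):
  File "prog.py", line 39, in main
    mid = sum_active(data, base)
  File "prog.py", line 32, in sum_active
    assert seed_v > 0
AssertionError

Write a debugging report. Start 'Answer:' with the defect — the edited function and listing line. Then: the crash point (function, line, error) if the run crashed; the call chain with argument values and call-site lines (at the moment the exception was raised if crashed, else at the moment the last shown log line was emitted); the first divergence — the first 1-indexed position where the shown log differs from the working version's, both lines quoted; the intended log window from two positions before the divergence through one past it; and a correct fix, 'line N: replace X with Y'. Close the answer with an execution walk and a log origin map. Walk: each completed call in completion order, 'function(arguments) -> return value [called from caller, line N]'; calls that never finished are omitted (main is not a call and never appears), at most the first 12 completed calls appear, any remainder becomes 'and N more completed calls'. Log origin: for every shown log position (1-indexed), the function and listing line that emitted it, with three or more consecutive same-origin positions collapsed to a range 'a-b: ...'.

Answer: the defect is in settle_round at line 14.
Core observation: Log line 5 is where behavior first shows: 'settle_round returns -2' appears instead of 'settle_round returns 2'.
Crash: sum_active, line 32, AssertionError.
Call chain: main -> sum_active([2, 7, 1, 1], 1) (called at line 39).
First divergence: at position 5 the run shows 'settle_round returns -2' where the working version logs 'settle_round returns 2'.
Intended log window:
  3: count_flags done: 7
  4: enter settle_round: 4 items against 1
  5: settle_round returns 2
  6: intermediate pair 7, 2
Execution walk:
  count_flags([2, 7, 1, 1]) -> 7  [called from sum_active, line 29]
  settle_round([2, 7, 1, 1], 1) -> -2  [called from sum_active, line 30]
Origin of each log line:
  1: emitted by main (line 38)
  2: emitted by sum_active (line 28)
  3: emitted by count_flags (line 6)
  4: emitted by settle_round (line 10)
  5: emitted by settle_round (line 15)
  6: emitted by sum_active (line 31)
A correct fix: line 14: replace `-` with `+`.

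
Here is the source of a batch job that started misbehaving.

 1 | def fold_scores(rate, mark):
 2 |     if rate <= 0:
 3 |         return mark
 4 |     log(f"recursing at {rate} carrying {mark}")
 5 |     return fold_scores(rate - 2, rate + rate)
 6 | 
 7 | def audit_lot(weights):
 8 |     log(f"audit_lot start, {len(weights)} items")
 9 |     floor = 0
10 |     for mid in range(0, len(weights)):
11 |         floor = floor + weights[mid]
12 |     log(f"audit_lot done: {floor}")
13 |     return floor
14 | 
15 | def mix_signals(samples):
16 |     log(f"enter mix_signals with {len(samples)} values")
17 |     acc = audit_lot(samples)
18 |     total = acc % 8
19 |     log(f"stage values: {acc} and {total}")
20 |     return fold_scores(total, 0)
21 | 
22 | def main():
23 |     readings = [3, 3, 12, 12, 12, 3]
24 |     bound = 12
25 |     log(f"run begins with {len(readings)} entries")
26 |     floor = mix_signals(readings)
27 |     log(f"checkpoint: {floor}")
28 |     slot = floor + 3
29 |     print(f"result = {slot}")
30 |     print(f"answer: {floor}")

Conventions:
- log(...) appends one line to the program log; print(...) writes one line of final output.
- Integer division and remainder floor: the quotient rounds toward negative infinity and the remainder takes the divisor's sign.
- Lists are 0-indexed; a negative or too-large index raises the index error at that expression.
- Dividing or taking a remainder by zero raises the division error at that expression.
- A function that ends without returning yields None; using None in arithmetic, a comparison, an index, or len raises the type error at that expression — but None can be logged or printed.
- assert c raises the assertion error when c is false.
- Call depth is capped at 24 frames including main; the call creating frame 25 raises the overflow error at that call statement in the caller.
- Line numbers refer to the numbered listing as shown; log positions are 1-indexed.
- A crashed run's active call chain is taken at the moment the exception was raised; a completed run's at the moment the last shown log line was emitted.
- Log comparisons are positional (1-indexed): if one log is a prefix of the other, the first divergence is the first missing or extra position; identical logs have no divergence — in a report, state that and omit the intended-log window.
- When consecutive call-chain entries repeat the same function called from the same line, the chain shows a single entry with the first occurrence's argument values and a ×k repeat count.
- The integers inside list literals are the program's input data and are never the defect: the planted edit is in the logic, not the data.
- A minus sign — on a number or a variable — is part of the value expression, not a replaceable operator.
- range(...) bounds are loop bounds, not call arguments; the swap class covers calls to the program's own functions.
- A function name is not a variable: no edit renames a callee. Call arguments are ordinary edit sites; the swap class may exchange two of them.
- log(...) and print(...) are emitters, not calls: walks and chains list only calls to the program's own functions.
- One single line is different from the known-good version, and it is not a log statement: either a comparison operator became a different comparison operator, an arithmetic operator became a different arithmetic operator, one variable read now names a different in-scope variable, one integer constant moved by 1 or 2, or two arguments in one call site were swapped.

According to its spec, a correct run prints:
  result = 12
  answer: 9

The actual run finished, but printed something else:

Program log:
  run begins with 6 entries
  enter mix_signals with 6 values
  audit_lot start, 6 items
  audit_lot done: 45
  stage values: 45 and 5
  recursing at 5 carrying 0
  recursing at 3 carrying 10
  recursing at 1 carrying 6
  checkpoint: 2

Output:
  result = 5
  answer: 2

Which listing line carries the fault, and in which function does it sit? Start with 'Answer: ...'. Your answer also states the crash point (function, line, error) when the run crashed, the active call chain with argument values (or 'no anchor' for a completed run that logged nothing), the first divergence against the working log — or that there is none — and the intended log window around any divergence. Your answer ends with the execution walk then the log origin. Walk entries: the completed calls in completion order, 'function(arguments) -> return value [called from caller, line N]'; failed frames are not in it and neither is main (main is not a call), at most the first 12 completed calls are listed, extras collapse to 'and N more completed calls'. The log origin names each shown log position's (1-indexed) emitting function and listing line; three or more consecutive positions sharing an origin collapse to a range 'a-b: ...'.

Answer: the defect is in fold_scores at line 5.
Core observation: At log position 7 the runs split — shown 'recursing at 3 carrying 10', but the working version logs 'recursing at 3 carrying 5'.
Call chain: main.
First divergence: position 7 — the shown line 'recursing at 3 carrying 10' should read 'recursing at 3 carrying 5'.
Intended log window:
  5: stage values: 45 and 5
  6: recursing at 5 carrying 0
  7: recursing at 3 carrying 5
  8: recursing at 1 carrying 8
Execution walk:
  audit_lot([3, 3, 12, 12, 12, 3]) -> 45  [called from mix_signals, line 17]
  fold_scores(-1, 2) -> 2  [called from fold_scores, line 5]
  fold_scores(1, 6) -> 2  [called from fold_scores, line 5]
  fold_scores(3, 10) -> 2  [called from fold_scores, line 5]
  fold_scores(5, 0) -> 2  [called from mix_signals, line 20]
  mix_signals([3, 3, 12, 12, 12, 3]) -> 2  [called from main, line 26]
Log origin:
  1: from main, line 25
  2: from mix_signals, line 16
  3: from audit_lot, line 8
  4: from audit_lot, line 12
  5: from mix_signals, line 19
  6-8: from fold_scores, line 4
  9: from main, line 27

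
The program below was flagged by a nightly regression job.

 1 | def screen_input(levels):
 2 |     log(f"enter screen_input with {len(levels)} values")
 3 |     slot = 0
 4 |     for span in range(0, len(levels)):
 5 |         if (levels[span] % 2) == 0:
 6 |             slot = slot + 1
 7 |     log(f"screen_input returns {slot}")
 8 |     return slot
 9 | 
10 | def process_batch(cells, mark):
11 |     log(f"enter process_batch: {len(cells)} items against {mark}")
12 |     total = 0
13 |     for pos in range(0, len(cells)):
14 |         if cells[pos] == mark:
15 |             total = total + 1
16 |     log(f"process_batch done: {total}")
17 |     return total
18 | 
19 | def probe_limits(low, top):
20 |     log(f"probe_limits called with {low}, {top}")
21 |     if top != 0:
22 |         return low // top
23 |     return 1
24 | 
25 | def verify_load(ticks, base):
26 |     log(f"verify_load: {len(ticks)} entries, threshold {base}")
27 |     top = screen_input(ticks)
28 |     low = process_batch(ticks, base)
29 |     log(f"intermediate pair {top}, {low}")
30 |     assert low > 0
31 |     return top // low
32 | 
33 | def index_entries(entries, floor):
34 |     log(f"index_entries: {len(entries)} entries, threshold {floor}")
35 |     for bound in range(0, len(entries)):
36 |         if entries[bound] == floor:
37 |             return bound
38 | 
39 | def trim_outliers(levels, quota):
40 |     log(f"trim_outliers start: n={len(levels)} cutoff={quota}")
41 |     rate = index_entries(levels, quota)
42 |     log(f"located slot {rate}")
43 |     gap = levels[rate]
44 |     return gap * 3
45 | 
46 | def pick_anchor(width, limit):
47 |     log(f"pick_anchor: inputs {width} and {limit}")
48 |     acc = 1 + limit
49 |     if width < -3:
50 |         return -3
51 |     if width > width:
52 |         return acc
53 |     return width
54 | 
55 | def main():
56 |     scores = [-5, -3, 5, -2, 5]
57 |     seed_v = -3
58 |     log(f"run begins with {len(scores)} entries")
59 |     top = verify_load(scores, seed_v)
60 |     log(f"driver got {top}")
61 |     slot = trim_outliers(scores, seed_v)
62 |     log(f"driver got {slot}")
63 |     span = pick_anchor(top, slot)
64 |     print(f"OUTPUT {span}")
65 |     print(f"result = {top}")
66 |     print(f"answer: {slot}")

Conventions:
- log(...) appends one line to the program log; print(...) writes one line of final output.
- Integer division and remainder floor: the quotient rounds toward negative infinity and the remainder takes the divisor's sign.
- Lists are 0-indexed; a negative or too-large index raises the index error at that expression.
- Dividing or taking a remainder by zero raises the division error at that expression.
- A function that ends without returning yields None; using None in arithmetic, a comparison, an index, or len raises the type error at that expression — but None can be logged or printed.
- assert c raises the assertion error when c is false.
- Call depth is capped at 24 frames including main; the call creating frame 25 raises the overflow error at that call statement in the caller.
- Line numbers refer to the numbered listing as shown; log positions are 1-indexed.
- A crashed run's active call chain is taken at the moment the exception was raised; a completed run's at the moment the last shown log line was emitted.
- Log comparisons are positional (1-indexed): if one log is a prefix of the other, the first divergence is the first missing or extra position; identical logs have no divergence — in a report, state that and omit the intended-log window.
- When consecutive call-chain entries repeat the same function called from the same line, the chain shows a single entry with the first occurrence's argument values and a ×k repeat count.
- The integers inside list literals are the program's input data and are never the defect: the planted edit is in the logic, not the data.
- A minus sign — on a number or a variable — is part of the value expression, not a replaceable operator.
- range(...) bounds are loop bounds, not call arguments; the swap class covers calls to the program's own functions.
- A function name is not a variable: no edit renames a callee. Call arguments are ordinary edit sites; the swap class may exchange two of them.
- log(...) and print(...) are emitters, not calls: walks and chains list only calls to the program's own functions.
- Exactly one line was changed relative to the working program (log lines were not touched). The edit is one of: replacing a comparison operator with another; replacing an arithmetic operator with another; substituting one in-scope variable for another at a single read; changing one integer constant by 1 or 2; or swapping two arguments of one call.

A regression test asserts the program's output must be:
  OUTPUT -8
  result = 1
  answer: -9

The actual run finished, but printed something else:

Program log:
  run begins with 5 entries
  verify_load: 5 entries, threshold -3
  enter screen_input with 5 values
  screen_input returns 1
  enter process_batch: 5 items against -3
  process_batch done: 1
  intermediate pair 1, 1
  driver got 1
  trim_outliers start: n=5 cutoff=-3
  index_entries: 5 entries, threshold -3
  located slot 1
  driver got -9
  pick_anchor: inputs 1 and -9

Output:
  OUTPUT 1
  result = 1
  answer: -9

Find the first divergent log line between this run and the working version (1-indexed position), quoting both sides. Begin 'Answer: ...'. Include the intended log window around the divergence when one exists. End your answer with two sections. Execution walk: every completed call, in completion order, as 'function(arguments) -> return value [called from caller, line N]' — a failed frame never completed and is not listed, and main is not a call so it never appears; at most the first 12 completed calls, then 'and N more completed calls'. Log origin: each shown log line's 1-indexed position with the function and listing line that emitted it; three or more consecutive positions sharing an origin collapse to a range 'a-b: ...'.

Answer: none — the logs agree in full.
Execution walk:
  screen_input([-5, -3, 5, -2, 5]) -> 1  [called from verify_load, line 27]
  process_batch([-5, -3, 5, -2, 5], -3) -> 1  [called from verify_load, line 28]
  verify_load([-5, -3, 5, -2, 5], -3) -> 1  [called from main, line 59]
  index_entries([-5, -3, 5, -2, 5], -3) -> 1  [called from trim_outliers, line 41]
  trim_outliers([-5, -3, 5, -2, 5], -3) -> -9  [called from main, line 61]
  pick_anchor(1, -9) -> 1  [called from main, line 63]
Log origin:
  1: logged in main at line 58
  2: logged in verify_load at line 26
  3: logged in screen_input at line 2
  4: logged in screen_input at line 7
  5: logged in process_batch at line 11
  6: logged in process_batch at line 16
  7: logged in verify_load at line 29
  8: logged in main at line 60
  9: logged in trim_outliers at line 40
  10: logged in index_entries at line 34
  11: logged in trim_outliers at line 42
  12: logged in main at line 62
  13: logged in pick_anchor at line 47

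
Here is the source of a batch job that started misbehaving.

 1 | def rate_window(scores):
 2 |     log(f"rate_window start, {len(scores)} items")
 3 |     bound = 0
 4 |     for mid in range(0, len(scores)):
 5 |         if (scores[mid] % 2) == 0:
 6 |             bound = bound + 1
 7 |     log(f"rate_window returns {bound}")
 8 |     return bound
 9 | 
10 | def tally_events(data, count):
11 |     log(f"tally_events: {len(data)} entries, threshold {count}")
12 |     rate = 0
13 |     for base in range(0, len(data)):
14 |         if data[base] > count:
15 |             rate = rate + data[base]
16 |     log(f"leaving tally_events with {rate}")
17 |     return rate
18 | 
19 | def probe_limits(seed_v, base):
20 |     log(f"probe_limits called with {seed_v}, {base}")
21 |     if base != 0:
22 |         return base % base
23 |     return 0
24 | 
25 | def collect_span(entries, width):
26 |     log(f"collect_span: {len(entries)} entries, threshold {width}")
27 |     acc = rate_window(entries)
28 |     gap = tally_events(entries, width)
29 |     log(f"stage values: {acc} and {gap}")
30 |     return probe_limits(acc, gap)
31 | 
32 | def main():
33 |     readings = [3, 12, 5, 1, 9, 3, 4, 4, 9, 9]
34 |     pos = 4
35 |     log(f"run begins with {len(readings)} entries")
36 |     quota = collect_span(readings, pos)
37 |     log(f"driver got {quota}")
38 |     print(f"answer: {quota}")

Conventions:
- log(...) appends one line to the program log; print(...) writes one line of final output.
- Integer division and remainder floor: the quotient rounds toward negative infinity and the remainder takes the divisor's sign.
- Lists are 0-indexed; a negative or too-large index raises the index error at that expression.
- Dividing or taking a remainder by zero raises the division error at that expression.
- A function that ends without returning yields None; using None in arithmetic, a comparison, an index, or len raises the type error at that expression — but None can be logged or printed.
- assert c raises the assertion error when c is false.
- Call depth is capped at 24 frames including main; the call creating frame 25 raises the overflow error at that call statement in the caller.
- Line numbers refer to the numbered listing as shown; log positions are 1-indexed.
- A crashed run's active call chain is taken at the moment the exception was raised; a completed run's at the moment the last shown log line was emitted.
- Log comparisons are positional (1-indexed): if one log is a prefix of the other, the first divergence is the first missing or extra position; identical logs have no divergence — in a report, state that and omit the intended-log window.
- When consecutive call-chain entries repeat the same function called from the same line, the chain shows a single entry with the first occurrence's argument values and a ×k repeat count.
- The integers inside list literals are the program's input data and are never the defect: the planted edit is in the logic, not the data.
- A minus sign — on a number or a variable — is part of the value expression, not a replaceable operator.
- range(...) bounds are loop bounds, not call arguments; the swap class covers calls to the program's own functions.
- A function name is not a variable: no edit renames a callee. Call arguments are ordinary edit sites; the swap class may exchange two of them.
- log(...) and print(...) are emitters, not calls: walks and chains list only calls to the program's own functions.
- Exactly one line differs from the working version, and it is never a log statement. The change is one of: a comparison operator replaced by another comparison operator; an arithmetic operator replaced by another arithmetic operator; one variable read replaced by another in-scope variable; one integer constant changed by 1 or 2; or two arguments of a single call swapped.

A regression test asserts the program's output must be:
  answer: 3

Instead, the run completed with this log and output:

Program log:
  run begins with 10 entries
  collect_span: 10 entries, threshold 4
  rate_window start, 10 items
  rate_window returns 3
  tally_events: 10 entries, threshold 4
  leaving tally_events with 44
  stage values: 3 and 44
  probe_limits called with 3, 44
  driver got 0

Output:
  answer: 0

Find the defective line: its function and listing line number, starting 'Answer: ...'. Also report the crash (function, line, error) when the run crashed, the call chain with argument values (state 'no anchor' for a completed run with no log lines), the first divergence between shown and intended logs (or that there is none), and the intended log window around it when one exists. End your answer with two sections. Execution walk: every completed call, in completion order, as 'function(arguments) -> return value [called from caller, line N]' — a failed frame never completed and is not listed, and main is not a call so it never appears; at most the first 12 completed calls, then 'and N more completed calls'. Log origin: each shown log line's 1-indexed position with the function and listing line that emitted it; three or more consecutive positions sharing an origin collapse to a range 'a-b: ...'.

Answer: the defect is in probe_limits at line 22.
Key fact: Position 9 is the first bad log line: 'driver got 0' should read 'driver got 3'.
Call chain: main.
First divergence: position 9 — the shown line 'driver got 0' should read 'driver got 3'.
Intended log window:
  7: stage values: 3 and 44
  8: probe_limits called with 3, 44
  9: driver got 3
Execution walk:
  rate_window([3, 12, 5, 1, 9, 3, 4, 4, 9, 9]) -> 3  [called from collect_span, line 27]
  tally_events([3, 12, 5, 1, 9, 3, 4, 4, 9, 9], 4) -> 44  [called from collect_span, line 28]
  probe_limits(3, 44) -> 0  [called from collect_span, line 30]
  collect_span([3, 12, 5, 1, 9, 3, 4, 4, 9, 9], 4) -> 0  [called from main, line 36]
Log line origins:
  1: logged in main at line 35
  2: logged in collect_span at line 26
  3: logged in rate_window at line 2
  4: logged in rate_window at line 7
  5: logged in tally_events at line 11
  6: logged in tally_events at line 16
  7: logged in collect_span at line 29
  8: logged in probe_limits at line 20
  9: logged in main at line 37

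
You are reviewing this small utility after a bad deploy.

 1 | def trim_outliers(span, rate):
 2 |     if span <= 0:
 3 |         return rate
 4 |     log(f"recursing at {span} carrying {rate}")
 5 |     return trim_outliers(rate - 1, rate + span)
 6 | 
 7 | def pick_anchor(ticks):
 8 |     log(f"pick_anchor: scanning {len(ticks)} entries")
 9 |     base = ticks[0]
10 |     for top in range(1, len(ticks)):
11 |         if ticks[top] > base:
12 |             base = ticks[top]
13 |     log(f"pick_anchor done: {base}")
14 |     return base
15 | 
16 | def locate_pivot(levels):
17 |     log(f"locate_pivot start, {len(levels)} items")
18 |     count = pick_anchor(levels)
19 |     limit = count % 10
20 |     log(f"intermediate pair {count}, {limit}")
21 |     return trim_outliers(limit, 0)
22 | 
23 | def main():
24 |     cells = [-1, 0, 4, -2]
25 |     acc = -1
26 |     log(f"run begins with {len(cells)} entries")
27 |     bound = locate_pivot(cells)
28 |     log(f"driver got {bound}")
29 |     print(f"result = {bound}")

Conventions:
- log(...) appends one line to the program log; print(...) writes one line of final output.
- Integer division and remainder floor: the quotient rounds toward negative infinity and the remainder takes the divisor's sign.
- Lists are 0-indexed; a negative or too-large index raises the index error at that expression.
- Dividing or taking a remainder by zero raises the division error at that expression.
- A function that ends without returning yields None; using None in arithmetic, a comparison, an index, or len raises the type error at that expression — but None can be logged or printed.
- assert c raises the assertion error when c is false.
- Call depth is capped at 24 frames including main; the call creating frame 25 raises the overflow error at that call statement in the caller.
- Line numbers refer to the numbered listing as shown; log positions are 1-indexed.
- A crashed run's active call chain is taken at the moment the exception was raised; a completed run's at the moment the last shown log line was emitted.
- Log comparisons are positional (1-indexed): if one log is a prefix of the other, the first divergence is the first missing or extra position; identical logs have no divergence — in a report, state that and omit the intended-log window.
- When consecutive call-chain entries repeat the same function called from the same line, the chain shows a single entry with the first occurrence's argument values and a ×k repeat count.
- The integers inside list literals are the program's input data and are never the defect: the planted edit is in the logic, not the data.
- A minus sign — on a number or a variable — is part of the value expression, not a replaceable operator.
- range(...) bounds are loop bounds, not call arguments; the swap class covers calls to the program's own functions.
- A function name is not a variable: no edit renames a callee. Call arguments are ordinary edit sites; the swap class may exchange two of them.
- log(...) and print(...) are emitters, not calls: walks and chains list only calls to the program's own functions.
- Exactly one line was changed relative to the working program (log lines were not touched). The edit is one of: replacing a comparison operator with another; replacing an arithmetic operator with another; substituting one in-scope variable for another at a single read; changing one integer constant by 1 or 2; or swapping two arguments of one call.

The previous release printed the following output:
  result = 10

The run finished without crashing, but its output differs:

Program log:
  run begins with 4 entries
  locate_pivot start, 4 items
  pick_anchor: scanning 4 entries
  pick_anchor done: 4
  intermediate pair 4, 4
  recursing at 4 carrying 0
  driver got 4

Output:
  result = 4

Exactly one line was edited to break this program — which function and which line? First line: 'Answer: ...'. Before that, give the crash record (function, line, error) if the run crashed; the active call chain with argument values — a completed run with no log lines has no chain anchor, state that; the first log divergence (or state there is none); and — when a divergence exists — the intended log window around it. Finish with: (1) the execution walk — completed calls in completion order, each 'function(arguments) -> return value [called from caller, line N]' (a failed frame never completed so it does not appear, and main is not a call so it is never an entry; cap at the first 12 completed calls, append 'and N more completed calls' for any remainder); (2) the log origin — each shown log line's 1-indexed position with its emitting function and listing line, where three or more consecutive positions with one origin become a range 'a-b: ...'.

Answer: the defect is in trim_outliers at line 5.
Core observation: Position 7 is the first bad log line: 'driver got 4' should read 'recursing at 3 carrying 4'.
Call chain: main.
First divergence: position 7 — the shown line 'driver got 4' should read 'recursing at 3 carrying 4'.
Intended log window:
  5: intermediate pair 4, 4
  6: recursing at 4 carrying 0
  7: recursing at 3 carrying 4
  8: recursing at 2 carrying 7
Execution walk:
  pick_anchor([-1, 0, 4, -2]) -> 4  [called from locate_pivot, line 18]
  trim_outliers(-1, 4) -> 4  [called from trim_outliers, line 5]
  trim_outliers(4, 0) -> 4  [called from locate_pivot, line 21]
  locate_pivot([-1, 0, 4, -2]) -> 4  [called from main, line 27]
Log origins:
  1: logged in main at line 26
  2: logged in locate_pivot at line 17
  3: logged in pick_anchor at line 8
  4: logged in pick_anchor at line 13
  5: logged in locate_pivot at line 20
  6: logged in trim_outliers at line 4
  7: logged in main at line 28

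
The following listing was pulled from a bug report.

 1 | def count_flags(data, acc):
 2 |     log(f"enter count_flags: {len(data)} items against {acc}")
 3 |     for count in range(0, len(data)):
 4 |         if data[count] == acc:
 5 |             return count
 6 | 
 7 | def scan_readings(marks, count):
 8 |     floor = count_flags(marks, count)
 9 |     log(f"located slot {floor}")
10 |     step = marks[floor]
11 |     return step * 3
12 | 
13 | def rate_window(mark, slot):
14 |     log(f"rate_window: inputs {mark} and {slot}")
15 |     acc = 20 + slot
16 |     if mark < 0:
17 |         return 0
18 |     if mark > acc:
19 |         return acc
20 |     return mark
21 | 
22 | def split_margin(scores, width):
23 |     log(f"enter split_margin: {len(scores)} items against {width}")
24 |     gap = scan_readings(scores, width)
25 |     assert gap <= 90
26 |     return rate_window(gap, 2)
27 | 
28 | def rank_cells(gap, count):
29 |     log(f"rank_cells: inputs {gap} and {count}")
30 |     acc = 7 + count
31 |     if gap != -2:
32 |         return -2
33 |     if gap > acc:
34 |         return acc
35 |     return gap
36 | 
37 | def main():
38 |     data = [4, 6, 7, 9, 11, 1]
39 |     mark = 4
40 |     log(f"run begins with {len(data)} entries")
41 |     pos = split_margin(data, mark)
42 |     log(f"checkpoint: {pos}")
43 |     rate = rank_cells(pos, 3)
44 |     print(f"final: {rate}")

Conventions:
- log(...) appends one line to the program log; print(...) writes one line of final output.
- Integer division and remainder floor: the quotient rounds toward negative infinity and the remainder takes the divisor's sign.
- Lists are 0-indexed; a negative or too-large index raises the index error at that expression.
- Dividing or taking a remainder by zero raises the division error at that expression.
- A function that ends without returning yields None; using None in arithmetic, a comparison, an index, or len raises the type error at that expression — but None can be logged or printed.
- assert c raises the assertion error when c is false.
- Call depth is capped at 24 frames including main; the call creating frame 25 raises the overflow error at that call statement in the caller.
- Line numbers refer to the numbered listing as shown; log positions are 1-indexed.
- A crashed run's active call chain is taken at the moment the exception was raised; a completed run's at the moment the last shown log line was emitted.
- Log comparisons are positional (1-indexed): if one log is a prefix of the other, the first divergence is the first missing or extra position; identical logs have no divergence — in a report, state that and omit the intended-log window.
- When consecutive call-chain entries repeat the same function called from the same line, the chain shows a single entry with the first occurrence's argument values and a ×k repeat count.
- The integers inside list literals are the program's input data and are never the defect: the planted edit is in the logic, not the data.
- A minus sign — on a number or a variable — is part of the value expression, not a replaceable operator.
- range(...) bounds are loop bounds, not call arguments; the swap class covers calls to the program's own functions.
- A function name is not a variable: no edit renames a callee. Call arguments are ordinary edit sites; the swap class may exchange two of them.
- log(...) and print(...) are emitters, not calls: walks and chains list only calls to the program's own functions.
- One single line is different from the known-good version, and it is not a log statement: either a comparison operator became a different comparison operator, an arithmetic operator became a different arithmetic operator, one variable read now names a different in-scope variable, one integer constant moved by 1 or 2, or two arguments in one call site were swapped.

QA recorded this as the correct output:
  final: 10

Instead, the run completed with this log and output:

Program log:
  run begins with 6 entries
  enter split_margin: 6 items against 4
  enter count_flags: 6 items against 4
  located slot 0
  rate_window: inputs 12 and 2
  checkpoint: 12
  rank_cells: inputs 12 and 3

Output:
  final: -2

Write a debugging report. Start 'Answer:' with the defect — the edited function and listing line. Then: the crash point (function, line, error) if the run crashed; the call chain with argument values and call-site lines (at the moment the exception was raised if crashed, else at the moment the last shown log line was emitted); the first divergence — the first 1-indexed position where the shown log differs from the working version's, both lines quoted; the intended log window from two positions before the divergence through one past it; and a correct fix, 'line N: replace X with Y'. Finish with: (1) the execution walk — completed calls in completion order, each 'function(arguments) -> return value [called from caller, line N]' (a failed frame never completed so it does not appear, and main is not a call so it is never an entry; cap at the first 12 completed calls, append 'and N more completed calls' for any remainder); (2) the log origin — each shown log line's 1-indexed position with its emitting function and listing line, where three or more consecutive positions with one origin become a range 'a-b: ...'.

Answer: the defect is in rank_cells at line 31.
Key fact: No log line changed; the fault shows up purely in the output.
Call chain: main -> rank_cells(12, 3) (called at line 43).
First divergence: there is none — every log position agrees.
Execution walk:
  count_flags([4, 6, 7, 9, 11, 1], 4) -> 0  [called from scan_readings, line 8]
  scan_readings([4, 6, 7, 9, 11, 1], 4) -> 12  [called from split_margin, line 24]
  rate_window(12, 2) -> 12  [called from split_margin, line 26]
  split_margin([4, 6, 7, 9, 11, 1], 4) -> 12  [called from main, line 41]
  rank_cells(12, 3) -> -2  [called from main, line 43]
Origin of each log line:
  1 — main, line 40
  2 — split_margin, line 23
  3 — count_flags, line 2
  4 — scan_readings, line 9
  5 — rate_window, line 14
  6 — main, line 42
  7 — rank_cells, line 29
A correct fix: line 31: replace `!=` with `<`.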